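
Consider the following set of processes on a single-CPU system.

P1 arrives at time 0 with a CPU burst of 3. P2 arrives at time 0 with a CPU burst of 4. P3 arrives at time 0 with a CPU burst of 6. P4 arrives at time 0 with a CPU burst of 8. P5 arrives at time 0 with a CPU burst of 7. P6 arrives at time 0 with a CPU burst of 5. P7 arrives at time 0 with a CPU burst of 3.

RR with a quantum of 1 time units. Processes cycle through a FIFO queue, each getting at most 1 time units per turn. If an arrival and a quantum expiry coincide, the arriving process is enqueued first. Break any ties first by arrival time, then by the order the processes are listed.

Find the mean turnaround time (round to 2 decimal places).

27.14

Gantt: | P1 0-1 | P2 1-2 | P3 2-3 | P4 3-4 | P5 4-5 | P6 5-6 | P7 6-7 | P1 7-8 | P2 8-9 | P3 9-10 | P4 10-11 | P5 11-12 | P6 12-13 | P7 13-14 | P1 14-15 | P2 15-16 | P3 16-17 | P4 17-18 | P5 18-19 | P6 19-20 | P7 20-21 | P2 21-22 | P3 22-23 | P4 23-24 | P5 24-25 | P6 25-26 | P3 26-27 | P4 27-28 | P5 28-29 | P6 29-30 | P3 30-31 | P4 31-32 | P5 32-33 | P4 33-34 | P5 34-35 | P4 35-36 |
Completion: P1=15  P2=22  P3=31  P4=36  P5=35  P6=30  P7=21
Turnaround (C−A): P1=15  P2=22  P3=31  P4=36  P5=35  P6=30  P7=21
Turnaround times: P1=15, P2=22, P3=31, P4=36, P5=35, P6=30, P7=21
Average turnaround = (15+22+31+36+35+30+21) / 7 = 190/7 = 27.14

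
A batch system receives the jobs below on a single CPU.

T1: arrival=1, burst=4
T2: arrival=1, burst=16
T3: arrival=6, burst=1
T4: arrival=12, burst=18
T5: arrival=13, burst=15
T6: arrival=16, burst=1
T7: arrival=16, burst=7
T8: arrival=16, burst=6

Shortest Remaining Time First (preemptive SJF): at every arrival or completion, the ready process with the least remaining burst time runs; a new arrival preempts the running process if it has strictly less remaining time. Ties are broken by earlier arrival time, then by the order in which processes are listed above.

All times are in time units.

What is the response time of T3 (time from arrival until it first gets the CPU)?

Schedule: | idle 0-1 | T1 1-5 | T2 5-6 | T3 6-7 | T2 7-16 | T6 16-17 | T2 17-23 | T8 23-29 | T7 29-36 | T5 36-51 | T4 51-69 |
Completion: T1=5  T2=23  T3=7  T4=69  T5=51  T6=17  T7=36  T8=29
Response(T3) = first start − arrival = 6 − 6 = 0

0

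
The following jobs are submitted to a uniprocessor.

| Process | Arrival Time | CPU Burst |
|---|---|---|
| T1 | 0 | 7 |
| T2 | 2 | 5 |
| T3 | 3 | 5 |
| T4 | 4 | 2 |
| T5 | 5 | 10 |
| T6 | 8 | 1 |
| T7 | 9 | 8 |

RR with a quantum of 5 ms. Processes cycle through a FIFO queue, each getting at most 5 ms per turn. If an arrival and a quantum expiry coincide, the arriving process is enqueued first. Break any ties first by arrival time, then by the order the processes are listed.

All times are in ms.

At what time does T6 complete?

Schedule: | T1 0-5 | T2 5-10 | T3 10-15 | T4 15-17 | T5 17-22 | T1 22-24 | T6 24-25 | T7 25-30 | T5 30-35 | T7 35-38 |
Completion: T1=24  T2=10  T3=15  T4=17  T5=35  T6=25  T7=38

25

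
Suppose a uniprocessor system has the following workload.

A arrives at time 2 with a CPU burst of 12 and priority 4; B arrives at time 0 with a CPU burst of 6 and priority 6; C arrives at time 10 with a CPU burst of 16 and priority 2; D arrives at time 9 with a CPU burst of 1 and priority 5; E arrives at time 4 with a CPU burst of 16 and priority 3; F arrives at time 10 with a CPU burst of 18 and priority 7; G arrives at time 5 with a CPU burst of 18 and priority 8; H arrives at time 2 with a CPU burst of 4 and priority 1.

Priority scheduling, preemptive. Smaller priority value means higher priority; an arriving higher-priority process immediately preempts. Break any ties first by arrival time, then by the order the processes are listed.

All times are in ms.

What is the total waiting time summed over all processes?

Gantt: | B 0-2 | H 2-6 | E 6-10 | C 10-26 | E 26-38 | A 38-50 | D 50-51 | B 51-55 | F 55-73 | G 73-91 |
Completion: A=50  B=55  C=26  D=51  E=38  F=73  G=91  H=6
Waiting = turnaround − burst: A=36, B=49, C=0, D=41, E=18, F=45, G=68, H=0
Total waiting = 36 + 49 + 0 + 41 + 18 + 45 + 68 + 0 = 257

257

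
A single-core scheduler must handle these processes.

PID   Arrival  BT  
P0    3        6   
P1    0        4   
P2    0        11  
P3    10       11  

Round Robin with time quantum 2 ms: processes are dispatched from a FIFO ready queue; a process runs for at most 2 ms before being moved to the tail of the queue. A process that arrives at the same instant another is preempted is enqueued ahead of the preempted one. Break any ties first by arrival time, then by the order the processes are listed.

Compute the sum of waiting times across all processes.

40

Gantt: | P1 0-2 | P2 2-4 | P1 4-6 | P0 6-8 | P2 8-10 | P0 10-12 | P3 12-14 | P2 14-16 | P0 16-18 | P3 18-20 | P2 20-22 | P3 22-24 | P2 24-26 | P3 26-28 | P2 28-29 | P3 29-32 |
Completion: P0=18  P1=6  P2=29  P3=32
Turnaround (C−A): P0=15  P1=6  P2=29  P3=22
Waiting = turnaround − burst: P0=9, P1=2, P2=18, P3=11
Total waiting = 9 + 2 + 18 + 11 = 40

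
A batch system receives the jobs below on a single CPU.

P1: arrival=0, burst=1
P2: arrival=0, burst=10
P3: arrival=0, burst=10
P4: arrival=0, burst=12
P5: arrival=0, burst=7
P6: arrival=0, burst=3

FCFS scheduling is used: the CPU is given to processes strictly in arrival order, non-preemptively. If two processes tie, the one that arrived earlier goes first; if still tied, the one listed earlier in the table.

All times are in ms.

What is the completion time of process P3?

Timeline: | P1 0-1 | P2 1-11 | P3 11-21 | P4 21-33 | P5 33-40 | P6 40-43 |
Completion: P1=1  P2=11  P3=21  P4=33  P5=40  P6=43
Turnaround (C−A): P1=1  P2=11  P3=21  P4=33  P5=40  P6=43

21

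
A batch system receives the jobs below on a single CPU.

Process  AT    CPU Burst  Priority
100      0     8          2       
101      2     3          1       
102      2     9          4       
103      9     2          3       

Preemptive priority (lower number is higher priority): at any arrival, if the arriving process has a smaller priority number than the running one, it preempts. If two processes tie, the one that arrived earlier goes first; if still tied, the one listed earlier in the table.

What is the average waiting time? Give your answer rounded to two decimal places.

Gantt: | 100 0-2 | 101 2-5 | 100 5-11 | 103 11-13 | 102 13-22 |
Completion: 100=11  101=5  102=22  103=13
Waiting times: 100=3, 101=0, 102=11, 103=2
Average waiting = (3+0+11+2) / 4 = 16/4 = 4.00

4.00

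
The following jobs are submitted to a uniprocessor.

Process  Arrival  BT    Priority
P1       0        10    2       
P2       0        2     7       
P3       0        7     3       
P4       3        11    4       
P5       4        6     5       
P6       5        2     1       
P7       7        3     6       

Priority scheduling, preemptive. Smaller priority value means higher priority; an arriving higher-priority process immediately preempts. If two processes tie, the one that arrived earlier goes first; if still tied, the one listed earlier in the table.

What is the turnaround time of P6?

2

Schedule: | P1 0-5 | P6 5-7 | P1 7-12 | P3 12-19 | P4 19-30 | P5 30-36 | P7 36-39 | P2 39-41 |
Completion: P1=12  P2=41  P3=19  P4=30  P5=36  P6=7  P7=39
Turnaround (C−A): P1=12  P2=41  P3=19  P4=27  P5=32  P6=2  P7=32
Turnaround(P6) = completion − arrival = 7 − 5 = 2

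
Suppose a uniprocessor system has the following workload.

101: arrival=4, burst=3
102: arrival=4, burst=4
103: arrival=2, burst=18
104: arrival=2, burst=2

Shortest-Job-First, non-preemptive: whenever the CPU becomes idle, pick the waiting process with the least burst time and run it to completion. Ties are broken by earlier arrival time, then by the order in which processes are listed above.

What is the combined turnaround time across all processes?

39

Gantt: | idle 0-2 | 104 2-4 | 101 4-7 | 102 7-11 | 103 11-29 |
Completion: 101=7  102=11  103=29  104=4
Turnaround = completion − arrival: 101=3, 102=7, 103=27, 104=2
Total turnaround = 3 + 7 + 27 + 2 = 39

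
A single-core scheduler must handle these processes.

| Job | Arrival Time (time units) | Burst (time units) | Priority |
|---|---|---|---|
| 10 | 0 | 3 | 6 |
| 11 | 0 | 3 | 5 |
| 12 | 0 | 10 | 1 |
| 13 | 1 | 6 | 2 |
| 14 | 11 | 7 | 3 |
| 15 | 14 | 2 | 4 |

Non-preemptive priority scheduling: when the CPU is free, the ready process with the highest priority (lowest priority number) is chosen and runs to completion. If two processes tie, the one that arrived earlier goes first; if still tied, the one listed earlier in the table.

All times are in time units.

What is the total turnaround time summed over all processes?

107

Gantt: | 12 0-10 | 13 10-16 | 14 16-23 | 15 23-25 | 11 25-28 | 10 28-31 |
Completion: 10=31  11=28  12=10  13=16  14=23  15=25
Turnaround (C−A): 10=31  11=28  12=10  13=15  14=12  15=11
Turnaround = completion − arrival: 10=31, 11=28, 12=10, 13=15, 14=12, 15=11
Total turnaround = 31 + 28 + 10 + 15 + 12 + 11 = 107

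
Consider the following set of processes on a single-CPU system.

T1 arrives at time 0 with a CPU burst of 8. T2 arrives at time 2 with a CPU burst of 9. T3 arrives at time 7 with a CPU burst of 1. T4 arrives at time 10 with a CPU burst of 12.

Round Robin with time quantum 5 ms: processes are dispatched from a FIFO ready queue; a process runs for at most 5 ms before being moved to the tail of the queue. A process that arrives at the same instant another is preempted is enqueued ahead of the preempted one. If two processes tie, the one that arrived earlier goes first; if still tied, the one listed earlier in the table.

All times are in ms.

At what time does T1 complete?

13

Gantt: | T1 0-5 | T2 5-10 | T1 10-13 | T3 13-14 | T4 14-19 | T2 19-23 | T4 23-30 |
Completion: T1=13  T2=23  T3=14  T4=30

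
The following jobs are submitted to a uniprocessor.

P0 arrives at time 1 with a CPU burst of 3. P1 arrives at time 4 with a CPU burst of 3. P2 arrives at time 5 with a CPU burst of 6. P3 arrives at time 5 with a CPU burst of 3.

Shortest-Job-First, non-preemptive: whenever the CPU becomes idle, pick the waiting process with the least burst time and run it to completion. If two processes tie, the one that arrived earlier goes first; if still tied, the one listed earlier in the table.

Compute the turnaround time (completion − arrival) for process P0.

Gantt: | idle 0-1 | P0 1-4 | P1 4-7 | P3 7-10 | P2 10-16 |
Completion: P0=4  P1=7  P2=16  P3=10
Turnaround(P0) = completion − arrival = 4 − 1 = 3

3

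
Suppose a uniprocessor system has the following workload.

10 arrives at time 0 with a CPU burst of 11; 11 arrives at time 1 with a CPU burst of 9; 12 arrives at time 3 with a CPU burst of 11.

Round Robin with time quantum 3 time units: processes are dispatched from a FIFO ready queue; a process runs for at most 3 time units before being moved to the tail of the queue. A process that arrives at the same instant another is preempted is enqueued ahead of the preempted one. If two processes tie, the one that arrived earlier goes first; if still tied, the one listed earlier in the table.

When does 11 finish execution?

24

Schedule: | 10 0-3 | 11 3-6 | 12 6-9 | 10 9-12 | 11 12-15 | 12 15-18 | 10 18-21 | 11 21-24 | 12 24-27 | 10 27-29 | 12 29-31 |
Completion: 10=29  11=24  12=31
Turnaround (C−A): 10=29  11=23  12=28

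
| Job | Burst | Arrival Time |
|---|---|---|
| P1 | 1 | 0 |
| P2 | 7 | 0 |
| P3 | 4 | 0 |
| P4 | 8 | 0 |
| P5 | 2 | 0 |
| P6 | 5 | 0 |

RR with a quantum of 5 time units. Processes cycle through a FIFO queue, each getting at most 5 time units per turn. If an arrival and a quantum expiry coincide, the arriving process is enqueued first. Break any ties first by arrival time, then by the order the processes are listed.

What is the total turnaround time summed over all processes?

101

Schedule: | P1 0-1 | P2 1-6 | P3 6-10 | P4 10-15 | P5 15-17 | P6 17-22 | P2 22-24 | P4 24-27 |
Completion: P1=1  P2=24  P3=10  P4=27  P5=17  P6=22
Turnaround = completion − arrival: P1=1, P2=24, P3=10, P4=27, P5=17, P6=22
Total turnaround = 1 + 24 + 10 + 27 + 17 + 22 = 101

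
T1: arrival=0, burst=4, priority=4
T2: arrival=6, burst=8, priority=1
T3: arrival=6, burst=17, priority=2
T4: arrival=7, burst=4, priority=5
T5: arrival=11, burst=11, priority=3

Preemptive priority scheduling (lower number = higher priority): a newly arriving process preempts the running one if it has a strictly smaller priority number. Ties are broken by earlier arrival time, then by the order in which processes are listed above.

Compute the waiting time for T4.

Schedule: | T1 0-4 | idle 4-6 | T2 6-14 | T3 14-31 | T5 31-42 | T4 42-46 |
Completion: T1=4  T2=14  T3=31  T4=46  T5=42
Turnaround (C−A): T1=4  T2=8  T3=25  T4=39  T5=31
Waiting(T4) = turnaround − burst = 39 − 4 = 35

35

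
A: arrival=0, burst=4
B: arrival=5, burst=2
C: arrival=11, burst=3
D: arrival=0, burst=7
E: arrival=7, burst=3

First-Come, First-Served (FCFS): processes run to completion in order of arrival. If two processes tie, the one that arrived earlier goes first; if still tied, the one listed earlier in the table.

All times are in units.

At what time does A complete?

4

Schedule: | A 0-4 | D 4-11 | B 11-13 | E 13-16 | C 16-19 |
Completion: A=4  B=13  C=19  D=11  E=16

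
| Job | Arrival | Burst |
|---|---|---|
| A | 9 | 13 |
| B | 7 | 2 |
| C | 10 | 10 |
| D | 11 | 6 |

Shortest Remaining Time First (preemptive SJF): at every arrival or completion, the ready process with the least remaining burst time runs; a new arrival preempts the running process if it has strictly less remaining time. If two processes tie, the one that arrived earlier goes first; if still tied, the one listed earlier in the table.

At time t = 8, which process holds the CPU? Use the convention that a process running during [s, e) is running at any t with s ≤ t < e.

Schedule: | idle 0-7 | B 7-9 | A 9-10 | C 10-11 | D 11-17 | C 17-26 | A 26-38 |
Completion: A=38  B=9  C=26  D=17
Turnaround (C−A): A=29  B=2  C=16  D=6

B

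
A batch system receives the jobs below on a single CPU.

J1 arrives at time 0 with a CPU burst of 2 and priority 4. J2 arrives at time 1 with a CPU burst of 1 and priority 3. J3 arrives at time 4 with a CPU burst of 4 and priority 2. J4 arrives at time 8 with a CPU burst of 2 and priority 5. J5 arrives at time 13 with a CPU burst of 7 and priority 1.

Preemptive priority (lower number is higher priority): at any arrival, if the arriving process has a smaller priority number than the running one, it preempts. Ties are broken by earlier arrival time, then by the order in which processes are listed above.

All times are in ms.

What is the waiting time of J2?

0

Schedule: | J1 0-1 | J2 1-2 | J1 2-3 | idle 3-4 | J3 4-8 | J4 8-10 | idle 10-13 | J5 13-20 |
Completion: J1=3  J2=2  J3=8  J4=10  J5=20
Turnaround (C−A): J1=3  J2=1  J3=4  J4=2  J5=7
Waiting(J2) = turnaround − burst = 1 − 1 = 0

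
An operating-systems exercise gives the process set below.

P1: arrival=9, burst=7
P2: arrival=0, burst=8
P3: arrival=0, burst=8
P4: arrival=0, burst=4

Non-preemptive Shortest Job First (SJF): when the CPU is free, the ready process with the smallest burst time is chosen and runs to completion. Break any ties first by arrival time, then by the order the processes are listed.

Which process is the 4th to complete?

P3

Timeline: | P4 0-4 | P2 4-12 | P1 12-19 | P3 19-27 |
Completion: P1=19  P2=12  P3=27  P4=4
Turnaround (C−A): P1=10  P2=12  P3=27  P4=4
Finish order: P4 → P2 → P1 → P3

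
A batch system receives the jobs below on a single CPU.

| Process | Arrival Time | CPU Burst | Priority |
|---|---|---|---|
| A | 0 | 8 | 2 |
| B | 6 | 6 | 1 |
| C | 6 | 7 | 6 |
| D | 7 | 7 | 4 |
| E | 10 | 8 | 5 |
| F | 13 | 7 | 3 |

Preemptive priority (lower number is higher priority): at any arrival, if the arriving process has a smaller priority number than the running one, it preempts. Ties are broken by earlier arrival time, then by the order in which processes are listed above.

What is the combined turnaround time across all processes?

112

Timeline: | A 0-6 | B 6-12 | A 12-14 | F 14-21 | D 21-28 | E 28-36 | C 36-43 |
Completion: A=14  B=12  C=43  D=28  E=36  F=21
Turnaround = completion − arrival: A=14, B=6, C=37, D=21, E=26, F=8
Total turnaround = 14 + 6 + 37 + 21 + 26 + 8 = 112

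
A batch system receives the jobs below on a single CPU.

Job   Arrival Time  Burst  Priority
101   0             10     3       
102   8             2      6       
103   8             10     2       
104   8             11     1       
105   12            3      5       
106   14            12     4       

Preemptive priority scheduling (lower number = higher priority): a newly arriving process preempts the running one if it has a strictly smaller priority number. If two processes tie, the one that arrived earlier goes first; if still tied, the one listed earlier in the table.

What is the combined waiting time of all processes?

118

Timeline: | 101 0-8 | 104 8-19 | 103 19-29 | 101 29-31 | 106 31-43 | 105 43-46 | 102 46-48 |
Completion: 101=31  102=48  103=29  104=19  105=46  106=43
Waiting = turnaround − burst: 101=21, 102=38, 103=11, 104=0, 105=31, 106=17
Total waiting = 21 + 38 + 11 + 0 + 31 + 17 = 118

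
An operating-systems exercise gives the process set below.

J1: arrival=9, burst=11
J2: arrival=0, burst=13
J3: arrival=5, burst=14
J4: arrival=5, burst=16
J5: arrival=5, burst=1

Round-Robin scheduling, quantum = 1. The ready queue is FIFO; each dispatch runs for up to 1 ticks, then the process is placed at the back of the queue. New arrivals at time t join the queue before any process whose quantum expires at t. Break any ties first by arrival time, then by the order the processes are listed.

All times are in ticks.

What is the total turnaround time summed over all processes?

Timeline: | J2 0-5 | J3 5-6 | J4 6-7 | J5 7-8 | J2 8-9 | J3 9-10 | J4 10-11 | J1 11-12 | J2 12-13 | J3 13-14 | J4 14-15 | J1 15-16 | J2 16-17 | J3 17-18 | J4 18-19 | J1 19-20 | J2 20-21 | J3 21-22 | J4 22-23 | J1 23-24 | J2 24-25 | J3 25-26 | J4 26-27 | J1 27-28 | J2 28-29 | J3 29-30 | J4 30-31 | J1 31-32 | J2 32-33 | J3 33-34 | J4 34-35 | J1 35-36 | J2 36-37 | J3 37-38 | J4 38-39 | J1 39-40 | J3 40-41 | J4 41-42 | J1 42-43 | J3 43-44 | J4 44-45 | J1 45-46 | J3 46-47 | J4 47-48 | J1 48-49 | J3 49-50 | J4 50-51 | J3 51-52 | J4 52-55 |
Completion: J1=49  J2=37  J3=52  J4=55  J5=8
Turnaround (C−A): J1=40  J2=37  J3=47  J4=50  J5=3
Turnaround = completion − arrival: J1=40, J2=37, J3=47, J4=50, J5=3
Total turnaround = 40 + 37 + 47 + 50 + 3 = 177

177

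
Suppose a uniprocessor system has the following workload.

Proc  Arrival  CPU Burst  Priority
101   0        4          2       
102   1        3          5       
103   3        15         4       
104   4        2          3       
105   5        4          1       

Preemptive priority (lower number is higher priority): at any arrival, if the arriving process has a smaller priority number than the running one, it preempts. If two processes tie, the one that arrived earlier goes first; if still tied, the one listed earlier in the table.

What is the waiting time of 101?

0

Gantt: | 101 0-4 | 104 4-5 | 105 5-9 | 104 9-10 | 103 10-25 | 102 25-28 |
Completion: 101=4  102=28  103=25  104=10  105=9
Turnaround (C−A): 101=4  102=27  103=22  104=6  105=4
Waiting(101) = turnaround − burst = 4 − 4 = 0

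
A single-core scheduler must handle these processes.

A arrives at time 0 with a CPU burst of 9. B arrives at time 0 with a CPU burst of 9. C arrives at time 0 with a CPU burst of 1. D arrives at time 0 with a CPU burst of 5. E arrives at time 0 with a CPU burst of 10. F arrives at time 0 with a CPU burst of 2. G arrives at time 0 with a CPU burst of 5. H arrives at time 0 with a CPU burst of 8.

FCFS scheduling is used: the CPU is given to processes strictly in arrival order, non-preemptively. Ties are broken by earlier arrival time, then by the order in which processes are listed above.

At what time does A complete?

Timeline: | A 0-9 | B 9-18 | C 18-19 | D 19-24 | E 24-34 | F 34-36 | G 36-41 | H 41-49 |
Completion: A=9  B=18  C=19  D=24  E=34  F=36  G=41  H=49

9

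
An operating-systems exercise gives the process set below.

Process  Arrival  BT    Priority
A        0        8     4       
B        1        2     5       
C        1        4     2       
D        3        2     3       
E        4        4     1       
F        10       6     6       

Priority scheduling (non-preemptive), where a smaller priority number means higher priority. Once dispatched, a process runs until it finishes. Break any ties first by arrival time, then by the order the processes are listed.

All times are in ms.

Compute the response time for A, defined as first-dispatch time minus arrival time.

0

Schedule: | A 0-8 | E 8-12 | C 12-16 | D 16-18 | B 18-20 | F 20-26 |
Completion: A=8  B=20  C=16  D=18  E=12  F=26
Turnaround (C−A): A=8  B=19  C=15  D=15  E=8  F=16
Response(A) = first start − arrival = 0 − 0 = 0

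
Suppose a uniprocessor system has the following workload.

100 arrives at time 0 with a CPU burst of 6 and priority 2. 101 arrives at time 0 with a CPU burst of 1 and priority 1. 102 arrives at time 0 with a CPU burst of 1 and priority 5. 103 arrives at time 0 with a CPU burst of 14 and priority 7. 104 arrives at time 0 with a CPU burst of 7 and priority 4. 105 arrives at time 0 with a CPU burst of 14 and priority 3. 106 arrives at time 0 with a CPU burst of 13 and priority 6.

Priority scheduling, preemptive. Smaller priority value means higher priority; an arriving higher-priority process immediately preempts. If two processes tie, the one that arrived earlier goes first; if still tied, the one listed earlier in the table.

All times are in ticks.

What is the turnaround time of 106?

Timeline: | 101 0-1 | 100 1-7 | 105 7-21 | 104 21-28 | 102 28-29 | 106 29-42 | 103 42-56 |
Completion: 100=7  101=1  102=29  103=56  104=28  105=21  106=42
Turnaround (C−A): 100=7  101=1  102=29  103=56  104=28  105=21  106=42
Turnaround(106) = completion − arrival = 42 − 0 = 42

42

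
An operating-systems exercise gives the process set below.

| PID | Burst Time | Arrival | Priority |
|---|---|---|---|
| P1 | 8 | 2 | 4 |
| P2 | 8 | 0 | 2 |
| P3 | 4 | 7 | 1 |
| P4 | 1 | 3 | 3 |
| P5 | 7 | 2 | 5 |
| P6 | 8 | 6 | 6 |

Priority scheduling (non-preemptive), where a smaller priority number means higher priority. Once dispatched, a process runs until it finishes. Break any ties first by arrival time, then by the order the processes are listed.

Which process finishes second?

Timeline: | P2 0-8 | P3 8-12 | P4 12-13 | P1 13-21 | P5 21-28 | P6 28-36 |
Completion: P1=21  P2=8  P3=12  P4=13  P5=28  P6=36
Finish order: P2 → P3 → P4 → P1 → P5 → P6

P3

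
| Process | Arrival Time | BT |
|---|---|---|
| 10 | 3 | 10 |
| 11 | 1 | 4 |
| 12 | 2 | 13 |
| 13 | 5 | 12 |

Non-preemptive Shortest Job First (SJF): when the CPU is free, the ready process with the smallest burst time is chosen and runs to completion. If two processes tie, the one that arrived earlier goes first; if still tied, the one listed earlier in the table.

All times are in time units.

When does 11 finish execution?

Gantt: | idle 0-1 | 11 1-5 | 10 5-15 | 13 15-27 | 12 27-40 |
Completion: 10=15  11=5  12=40  13=27
Turnaround (C−A): 10=12  11=4  12=38  13=22

5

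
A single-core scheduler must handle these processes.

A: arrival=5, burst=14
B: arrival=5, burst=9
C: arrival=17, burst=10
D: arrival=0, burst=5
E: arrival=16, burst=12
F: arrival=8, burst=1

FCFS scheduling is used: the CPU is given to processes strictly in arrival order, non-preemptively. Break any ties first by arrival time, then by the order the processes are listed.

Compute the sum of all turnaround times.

Gantt: | D 0-5 | A 5-19 | B 19-28 | F 28-29 | E 29-41 | C 41-51 |
Completion: A=19  B=28  C=51  D=5  E=41  F=29
Turnaround = completion − arrival: A=14, B=23, C=34, D=5, E=25, F=21
Total turnaround = 14 + 23 + 34 + 5 + 25 + 21 = 122

122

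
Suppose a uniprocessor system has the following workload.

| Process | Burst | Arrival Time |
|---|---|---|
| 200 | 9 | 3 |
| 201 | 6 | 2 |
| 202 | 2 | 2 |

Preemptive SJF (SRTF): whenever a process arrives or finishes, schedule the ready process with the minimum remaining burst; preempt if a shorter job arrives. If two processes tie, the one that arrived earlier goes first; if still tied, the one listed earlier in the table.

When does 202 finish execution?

Gantt: | idle 0-2 | 202 2-4 | 201 4-10 | 200 10-19 |
Completion: 200=19  201=10  202=4
Turnaround (C−A): 200=16  201=8  202=2

4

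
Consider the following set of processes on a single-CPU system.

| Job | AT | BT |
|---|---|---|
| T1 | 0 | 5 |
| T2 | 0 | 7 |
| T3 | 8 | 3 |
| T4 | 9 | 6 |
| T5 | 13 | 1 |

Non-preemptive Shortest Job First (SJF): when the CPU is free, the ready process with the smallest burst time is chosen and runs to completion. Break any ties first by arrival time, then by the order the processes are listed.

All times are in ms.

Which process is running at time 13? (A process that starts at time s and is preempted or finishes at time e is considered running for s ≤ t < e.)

Gantt: | T1 0-5 | T2 5-12 | T3 12-15 | T5 15-16 | T4 16-22 |
Completion: T1=5  T2=12  T3=15  T4=22  T5=16

T3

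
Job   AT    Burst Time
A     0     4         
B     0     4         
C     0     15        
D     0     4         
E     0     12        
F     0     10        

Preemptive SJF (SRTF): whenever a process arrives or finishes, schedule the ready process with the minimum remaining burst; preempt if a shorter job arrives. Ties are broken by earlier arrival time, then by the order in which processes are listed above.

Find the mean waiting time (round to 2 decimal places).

13.33

Gantt: | A 0-4 | B 4-8 | D 8-12 | F 12-22 | E 22-34 | C 34-49 |
Completion: A=4  B=8  C=49  D=12  E=34  F=22
Turnaround (C−A): A=4  B=8  C=49  D=12  E=34  F=22
Waiting times: A=0, B=4, C=34, D=8, E=22, F=12
Average waiting = (0+4+34+8+22+12) / 6 = 80/6 = 13.33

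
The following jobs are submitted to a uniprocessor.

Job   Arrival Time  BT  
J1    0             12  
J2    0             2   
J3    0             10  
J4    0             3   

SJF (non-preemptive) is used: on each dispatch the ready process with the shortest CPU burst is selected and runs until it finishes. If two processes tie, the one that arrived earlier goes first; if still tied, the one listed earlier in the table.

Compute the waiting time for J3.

Timeline: | J2 0-2 | J4 2-5 | J3 5-15 | J1 15-27 |
Completion: J1=27  J2=2  J3=15  J4=5
Turnaround (C−A): J1=27  J2=2  J3=15  J4=5
Waiting(J3) = turnaround − burst = 15 − 10 = 5

5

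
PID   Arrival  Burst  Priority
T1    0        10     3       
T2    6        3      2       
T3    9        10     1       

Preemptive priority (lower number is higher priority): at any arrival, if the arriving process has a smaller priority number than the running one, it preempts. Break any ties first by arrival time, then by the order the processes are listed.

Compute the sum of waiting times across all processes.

13

Gantt: | T1 0-6 | T2 6-9 | T3 9-19 | T1 19-23 |
Completion: T1=23  T2=9  T3=19
Turnaround (C−A): T1=23  T2=3  T3=10
Waiting = turnaround − burst: T1=13, T2=0, T3=0
Total waiting = 13 + 0 + 0 = 13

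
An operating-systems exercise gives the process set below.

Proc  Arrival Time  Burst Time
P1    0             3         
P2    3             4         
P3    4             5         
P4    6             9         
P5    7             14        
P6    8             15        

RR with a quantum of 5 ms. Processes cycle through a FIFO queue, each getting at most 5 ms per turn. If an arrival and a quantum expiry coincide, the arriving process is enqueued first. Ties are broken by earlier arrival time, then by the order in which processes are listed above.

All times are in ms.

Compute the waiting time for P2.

Schedule: | P1 0-3 | P2 3-7 | P3 7-12 | P4 12-17 | P5 17-22 | P6 22-27 | P4 27-31 | P5 31-36 | P6 36-41 | P5 41-45 | P6 45-50 |
Completion: P1=3  P2=7  P3=12  P4=31  P5=45  P6=50
Turnaround (C−A): P1=3  P2=4  P3=8  P4=25  P5=38  P6=42
Waiting(P2) = turnaround − burst = 4 − 4 = 0

0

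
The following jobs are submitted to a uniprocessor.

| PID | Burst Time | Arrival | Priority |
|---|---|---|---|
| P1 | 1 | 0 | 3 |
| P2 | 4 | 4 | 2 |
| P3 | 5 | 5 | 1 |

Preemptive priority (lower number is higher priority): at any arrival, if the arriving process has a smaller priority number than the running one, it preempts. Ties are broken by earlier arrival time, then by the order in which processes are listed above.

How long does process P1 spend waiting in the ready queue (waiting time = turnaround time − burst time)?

0

Timeline: | P1 0-1 | idle 1-4 | P2 4-5 | P3 5-10 | P2 10-13 |
Completion: P1=1  P2=13  P3=10
Waiting(P1) = turnaround − burst = 1 − 1 = 0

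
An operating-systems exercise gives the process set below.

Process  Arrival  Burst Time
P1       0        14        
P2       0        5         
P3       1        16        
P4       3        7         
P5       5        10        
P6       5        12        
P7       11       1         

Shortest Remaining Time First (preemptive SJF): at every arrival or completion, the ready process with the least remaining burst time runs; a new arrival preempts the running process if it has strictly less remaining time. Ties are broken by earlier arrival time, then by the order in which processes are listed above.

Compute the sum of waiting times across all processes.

Gantt: | P2 0-5 | P4 5-12 | P7 12-13 | P5 13-23 | P6 23-35 | P1 35-49 | P3 49-65 |
Completion: P1=49  P2=5  P3=65  P4=12  P5=23  P6=35  P7=13
Turnaround (C−A): P1=49  P2=5  P3=64  P4=9  P5=18  P6=30  P7=2
Waiting = turnaround − burst: P1=35, P2=0, P3=48, P4=2, P5=8, P6=18, P7=1
Total waiting = 35 + 0 + 48 + 2 + 8 + 18 + 1 = 112

112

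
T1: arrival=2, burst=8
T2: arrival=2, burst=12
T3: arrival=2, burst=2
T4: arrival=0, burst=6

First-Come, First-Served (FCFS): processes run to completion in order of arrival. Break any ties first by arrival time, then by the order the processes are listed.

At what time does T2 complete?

26

Timeline: | T4 0-6 | T1 6-14 | T2 14-26 | T3 26-28 |
Completion: T1=14  T2=26  T3=28  T4=6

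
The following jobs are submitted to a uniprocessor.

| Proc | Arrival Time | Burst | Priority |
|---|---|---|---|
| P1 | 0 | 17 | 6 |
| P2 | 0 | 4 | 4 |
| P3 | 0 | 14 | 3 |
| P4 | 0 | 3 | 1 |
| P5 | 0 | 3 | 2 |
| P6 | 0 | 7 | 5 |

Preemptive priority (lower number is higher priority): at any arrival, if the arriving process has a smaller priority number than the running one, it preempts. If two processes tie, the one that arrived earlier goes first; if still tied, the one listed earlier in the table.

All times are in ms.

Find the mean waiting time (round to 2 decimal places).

Timeline: | P4 0-3 | P5 3-6 | P3 6-20 | P2 20-24 | P6 24-31 | P1 31-48 |
Completion: P1=48  P2=24  P3=20  P4=3  P5=6  P6=31
Waiting times: P1=31, P2=20, P3=6, P4=0, P5=3, P6=24
Average waiting = (31+20+6+0+3+24) / 6 = 84/6 = 14.00

14.00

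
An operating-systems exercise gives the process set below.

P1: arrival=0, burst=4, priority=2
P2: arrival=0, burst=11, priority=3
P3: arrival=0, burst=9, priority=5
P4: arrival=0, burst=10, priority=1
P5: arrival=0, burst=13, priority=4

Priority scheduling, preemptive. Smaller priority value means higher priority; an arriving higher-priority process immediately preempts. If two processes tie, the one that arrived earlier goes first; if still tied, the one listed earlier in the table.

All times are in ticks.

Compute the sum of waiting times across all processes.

Gantt: | P4 0-10 | P1 10-14 | P2 14-25 | P5 25-38 | P3 38-47 |
Completion: P1=14  P2=25  P3=47  P4=10  P5=38
Turnaround (C−A): P1=14  P2=25  P3=47  P4=10  P5=38
Waiting = turnaround − burst: P1=10, P2=14, P3=38, P4=0, P5=25
Total waiting = 10 + 14 + 38 + 0 + 25 = 87

87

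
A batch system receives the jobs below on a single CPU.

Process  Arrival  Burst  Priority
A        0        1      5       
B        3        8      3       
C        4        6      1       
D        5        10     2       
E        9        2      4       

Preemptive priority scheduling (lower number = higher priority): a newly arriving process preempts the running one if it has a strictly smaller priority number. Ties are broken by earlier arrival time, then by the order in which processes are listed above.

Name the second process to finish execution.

C

Schedule: | A 0-1 | idle 1-3 | B 3-4 | C 4-10 | D 10-20 | B 20-27 | E 27-29 |
Completion: A=1  B=27  C=10  D=20  E=29
Turnaround (C−A): A=1  B=24  C=6  D=15  E=20
Finish order: A → C → D → B → E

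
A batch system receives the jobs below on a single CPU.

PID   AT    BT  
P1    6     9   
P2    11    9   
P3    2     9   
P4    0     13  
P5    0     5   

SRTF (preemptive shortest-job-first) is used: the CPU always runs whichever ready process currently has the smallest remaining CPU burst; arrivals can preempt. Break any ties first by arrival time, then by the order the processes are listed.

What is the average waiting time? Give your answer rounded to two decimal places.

Gantt: | P5 0-5 | P3 5-14 | P1 14-23 | P2 23-32 | P4 32-45 |
Completion: P1=23  P2=32  P3=14  P4=45  P5=5
Waiting times: P1=8, P2=12, P3=3, P4=32, P5=0
Average waiting = (8+12+3+32+0) / 5 = 55/5 = 11.00

11.00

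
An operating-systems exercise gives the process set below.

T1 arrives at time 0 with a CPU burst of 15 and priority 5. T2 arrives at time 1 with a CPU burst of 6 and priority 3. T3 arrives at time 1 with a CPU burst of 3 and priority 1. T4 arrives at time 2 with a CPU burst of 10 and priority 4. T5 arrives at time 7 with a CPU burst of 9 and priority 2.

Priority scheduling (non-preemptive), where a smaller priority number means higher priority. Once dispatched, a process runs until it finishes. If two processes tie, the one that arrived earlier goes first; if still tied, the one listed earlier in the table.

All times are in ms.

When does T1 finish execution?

15

Schedule: | T1 0-15 | T3 15-18 | T5 18-27 | T2 27-33 | T4 33-43 |
Completion: T1=15  T2=33  T3=18  T4=43  T5=27
Turnaround (C−A): T1=15  T2=32  T3=17  T4=41  T5=20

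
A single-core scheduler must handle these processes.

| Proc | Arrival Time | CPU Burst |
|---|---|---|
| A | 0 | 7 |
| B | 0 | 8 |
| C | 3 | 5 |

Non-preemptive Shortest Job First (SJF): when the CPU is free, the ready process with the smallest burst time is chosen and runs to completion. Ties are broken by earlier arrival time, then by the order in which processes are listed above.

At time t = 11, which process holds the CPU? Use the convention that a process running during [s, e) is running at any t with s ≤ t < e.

Timeline: | A 0-7 | C 7-12 | B 12-20 |
Completion: A=7  B=20  C=12
Turnaround (C−A): A=7  B=20  C=9

C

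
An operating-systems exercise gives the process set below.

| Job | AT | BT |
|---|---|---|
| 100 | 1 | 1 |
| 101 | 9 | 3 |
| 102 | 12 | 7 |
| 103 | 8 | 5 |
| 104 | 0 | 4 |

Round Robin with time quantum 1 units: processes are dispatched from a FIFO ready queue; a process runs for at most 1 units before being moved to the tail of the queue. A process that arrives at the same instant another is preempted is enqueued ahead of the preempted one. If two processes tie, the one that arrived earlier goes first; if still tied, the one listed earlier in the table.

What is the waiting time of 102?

Gantt: | 104 0-1 | 100 1-2 | 104 2-5 | idle 5-8 | 103 8-9 | 101 9-10 | 103 10-11 | 101 11-12 | 103 12-13 | 102 13-14 | 101 14-15 | 103 15-16 | 102 16-17 | 103 17-18 | 102 18-23 |
Completion: 100=2  101=15  102=23  103=18  104=5
Turnaround (C−A): 100=1  101=6  102=11  103=10  104=5
Waiting(102) = turnaround − burst = 11 − 7 = 4

4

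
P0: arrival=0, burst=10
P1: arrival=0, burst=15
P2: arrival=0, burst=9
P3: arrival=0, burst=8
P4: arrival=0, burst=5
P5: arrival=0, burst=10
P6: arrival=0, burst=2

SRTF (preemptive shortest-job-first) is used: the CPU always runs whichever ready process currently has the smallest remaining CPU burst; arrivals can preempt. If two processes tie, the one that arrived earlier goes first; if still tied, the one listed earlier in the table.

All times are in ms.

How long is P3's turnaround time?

Gantt: | P6 0-2 | P4 2-7 | P3 7-15 | P2 15-24 | P0 24-34 | P5 34-44 | P1 44-59 |
Completion: P0=34  P1=59  P2=24  P3=15  P4=7  P5=44  P6=2
Turnaround (C−A): P0=34  P1=59  P2=24  P3=15  P4=7  P5=44  P6=2
Turnaround(P3) = completion − arrival = 15 − 0 = 15

15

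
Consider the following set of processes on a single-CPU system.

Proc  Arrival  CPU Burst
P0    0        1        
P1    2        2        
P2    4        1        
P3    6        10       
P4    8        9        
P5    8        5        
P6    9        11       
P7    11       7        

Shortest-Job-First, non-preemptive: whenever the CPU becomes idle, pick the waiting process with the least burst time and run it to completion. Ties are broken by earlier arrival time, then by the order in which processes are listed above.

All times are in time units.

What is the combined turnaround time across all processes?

112

Schedule: | P0 0-1 | idle 1-2 | P1 2-4 | P2 4-5 | idle 5-6 | P3 6-16 | P5 16-21 | P7 21-28 | P4 28-37 | P6 37-48 |
Completion: P0=1  P1=4  P2=5  P3=16  P4=37  P5=21  P6=48  P7=28
Turnaround (C−A): P0=1  P1=2  P2=1  P3=10  P4=29  P5=13  P6=39  P7=17
Turnaround = completion − arrival: P0=1, P1=2, P2=1, P3=10, P4=29, P5=13, P6=39, P7=17
Total turnaround = 1 + 2 + 1 + 10 + 29 + 13 + 39 + 17 = 112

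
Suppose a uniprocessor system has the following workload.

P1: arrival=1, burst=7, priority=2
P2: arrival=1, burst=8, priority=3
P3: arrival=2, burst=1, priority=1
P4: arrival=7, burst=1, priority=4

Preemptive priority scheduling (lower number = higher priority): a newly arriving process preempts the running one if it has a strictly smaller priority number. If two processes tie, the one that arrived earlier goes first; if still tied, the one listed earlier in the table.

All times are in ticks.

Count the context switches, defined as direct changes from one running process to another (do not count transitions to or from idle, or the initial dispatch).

Gantt: | idle 0-1 | P1 1-2 | P3 2-3 | P1 3-9 | P2 9-17 | P4 17-18 |
Completion: P1=9  P2=17  P3=3  P4=18
Turnaround (C−A): P1=8  P2=16  P3=1  P4=11

4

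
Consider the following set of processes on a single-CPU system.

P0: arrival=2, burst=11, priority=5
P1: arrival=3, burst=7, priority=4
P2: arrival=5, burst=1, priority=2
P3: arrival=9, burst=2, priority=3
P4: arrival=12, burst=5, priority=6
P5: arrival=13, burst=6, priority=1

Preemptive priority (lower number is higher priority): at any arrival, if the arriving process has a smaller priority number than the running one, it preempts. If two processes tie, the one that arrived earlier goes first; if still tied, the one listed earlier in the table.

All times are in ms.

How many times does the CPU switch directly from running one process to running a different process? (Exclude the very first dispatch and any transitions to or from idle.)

Gantt: | idle 0-2 | P0 2-3 | P1 3-5 | P2 5-6 | P1 6-9 | P3 9-11 | P1 11-13 | P5 13-19 | P0 19-29 | P4 29-34 |
Completion: P0=29  P1=13  P2=6  P3=11  P4=34  P5=19
Turnaround (C−A): P0=27  P1=10  P2=1  P3=2  P4=22  P5=6

8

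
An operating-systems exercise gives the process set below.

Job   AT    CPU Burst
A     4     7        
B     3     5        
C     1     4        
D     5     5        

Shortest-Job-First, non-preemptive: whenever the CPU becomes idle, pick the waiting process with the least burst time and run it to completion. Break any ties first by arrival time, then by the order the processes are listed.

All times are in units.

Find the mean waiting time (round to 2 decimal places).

Gantt: | idle 0-1 | C 1-5 | B 5-10 | D 10-15 | A 15-22 |
Completion: A=22  B=10  C=5  D=15
Waiting times: A=11, B=2, C=0, D=5
Average waiting = (11+2+0+5) / 4 = 18/4 = 4.50

4.50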